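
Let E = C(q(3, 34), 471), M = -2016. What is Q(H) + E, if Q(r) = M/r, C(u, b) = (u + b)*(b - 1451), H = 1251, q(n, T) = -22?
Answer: -61163004/139 ≈ -4.4002e+5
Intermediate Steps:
C(u, b) = (-1451 + b)*(b + u) (C(u, b) = (b + u)*(-1451 + b) = (-1451 + b)*(b + u))
Q(r) = -2016/r
E = -440020 (E = 471² - 1451*471 - 1451*(-22) + 471*(-22) = 221841 - 683421 + 31922 - 10362 = -440020)
Q(H) + E = -2016/1251 - 440020 = -2016*1/1251 - 440020 = -224/139 - 440020 = -61163004/139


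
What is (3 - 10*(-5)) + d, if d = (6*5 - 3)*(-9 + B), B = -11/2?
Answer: -677/2 ≈ -338.50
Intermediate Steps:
B = -11/2 (B = -11*½ = -11/2 ≈ -5.5000)
d = -783/2 (d = (6*5 - 3)*(-9 - 11/2) = (30 - 3)*(-29/2) = 27*(-29/2) = -783/2 ≈ -391.50)
(3 - 10*(-5)) + d = (3 - 10*(-5)) - 783/2 = (3 + 50) - 783/2 = 53 - 783/2 = -677/2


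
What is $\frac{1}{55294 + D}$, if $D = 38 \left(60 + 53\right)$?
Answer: $\frac{1}{59588} \approx 1.6782 \cdot 10^{-5}$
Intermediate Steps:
$D = 4294$ ($D = 38 \cdot 113 = 4294$)
$\frac{1}{55294 + D} = \frac{1}{55294 + 4294} = \frac{1}{59588}$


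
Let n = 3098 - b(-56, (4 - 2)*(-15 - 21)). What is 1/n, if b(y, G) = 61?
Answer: 1/3037 ≈ 0.00032927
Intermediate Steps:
n = 3037 (n = 3098 - 1*61 = 3098 - 61 = 3037)
1/n = 1/3037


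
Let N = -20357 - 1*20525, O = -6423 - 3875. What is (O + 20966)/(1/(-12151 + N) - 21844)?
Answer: -188585348/386150951 ≈ -0.48837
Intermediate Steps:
O = -10298
N = -40882 (N = -20357 - 20525 = -40882)
(O + 20966)/(1/(-12151 + N) - 21844) = (-10298 + 20966)/(1/(-12151 - 40882) - 21844) = 10668/(1/(-53033) - 21844) = 10668/(-1/53033 - 21844) = 10668/(-1158452853/53033) = 10668*(-53033/1158452853) = -188585348/386150951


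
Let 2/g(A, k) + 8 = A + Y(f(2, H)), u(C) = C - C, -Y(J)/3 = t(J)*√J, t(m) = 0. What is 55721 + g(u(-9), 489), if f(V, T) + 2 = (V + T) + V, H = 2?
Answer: 222883/4 ≈ 55721.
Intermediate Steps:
f(V, T) = -2 + T + 2*V (f(V, T) = -2 + ((V + T) + V) = -2 + ((T + V) + V) = -2 + (T + 2*V) = -2 + T + 2*V)
Y(J) = 0 (Y(J) = -0*√J = -3*0 = 0)
u(C) = 0
g(A, k) = 2/(-8 + A) (g(A, k) = 2/(-8 + (A + 0)) = 2/(-8 + A))
55721 + g(u(-9), 489) = 55721 + 2/(-8 + 0) = 55721 + 2/(-8) = 55721 + 2*(-⅛) = 55721 - ¼ = 222883/4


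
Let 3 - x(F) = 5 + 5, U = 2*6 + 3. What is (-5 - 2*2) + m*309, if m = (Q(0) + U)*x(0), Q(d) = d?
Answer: -32454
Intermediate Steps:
U = 15 (U = 12 + 3 = 15)
x(F) = -7 (x(F) = 3 - (5 + 5) = 3 - 1*10 = 3 - 10 = -7)
m = -105 (m = (0 + 15)*(-7) = 15*(-7) = -105)
(-5 - 2*2) + m*309 = (-5 - 2*2) - 105*309 = (-5 - 4) - 32445 = -9 - 32445 = -32454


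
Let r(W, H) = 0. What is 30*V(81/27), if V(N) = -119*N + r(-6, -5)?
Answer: -10710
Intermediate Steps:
V(N) = -119*N (V(N) = -119*N + 0 = -119*N)
30*V(81/27) = 30*(-9639/27) = 30*(-119*3) = 30*(-357) = -10710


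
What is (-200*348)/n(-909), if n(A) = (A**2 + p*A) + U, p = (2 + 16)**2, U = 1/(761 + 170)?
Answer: -2024925/15471038 ≈ -0.13088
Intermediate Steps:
U = 1/931 ≈ 0.0010741
p = 324 (p = 18**2 = 324)
n(A) = 1/931 + A**2 + 324*A (n(A) = (A**2 + 324*A) + 1/931 = 1/931 + A**2 + 324*A)
(-200*348)/n(-909) = (-200*348)/(1/931 + (-909)**2 + 324*(-909)) = -69600/(1/931 + 826281 - 294516) = -69600/495073216/931 = -69600*931/495073216 = -2024925/15471038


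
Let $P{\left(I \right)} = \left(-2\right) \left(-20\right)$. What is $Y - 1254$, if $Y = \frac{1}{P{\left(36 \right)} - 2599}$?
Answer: $- \frac{3208987}{2559} \approx -1254.0$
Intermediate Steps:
$P{\left(I \right)} = 40$
$Y = - \frac{1}{2559}$ ($Y = \frac{1}{40 - 2599} = \frac{1}{-2559} = - \frac{1}{2559} \approx -0.00039078$)
$Y - 1254 = - \frac{1}{2559} - 1254 = - \frac{3208987}{2559}$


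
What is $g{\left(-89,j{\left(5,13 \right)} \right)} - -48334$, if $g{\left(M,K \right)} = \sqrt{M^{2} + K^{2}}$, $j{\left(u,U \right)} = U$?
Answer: $48334 + \sqrt{8090} \approx 48424.0$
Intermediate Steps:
$g{\left(M,K \right)} = \sqrt{K^{2} + M^{2}}$
$g{\left(-89,j{\left(5,13 \right)} \right)} - -48334 = \sqrt{13^{2} + \left(-89\right)^{2}} - -48334 = \sqrt{169 + 7921} + 48334 = \sqrt{8090} + 48334 = 48334 + \sqrt{8090}$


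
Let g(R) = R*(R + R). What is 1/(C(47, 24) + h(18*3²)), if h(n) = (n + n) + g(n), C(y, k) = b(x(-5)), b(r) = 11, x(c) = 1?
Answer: 1/52823 ≈ 1.8931e-5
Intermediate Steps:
g(R) = 2*R² (g(R) = R*(2*R) = 2*R²)
C(y, k) = 11
h(n) = 2*n + 2*n² (h(n) = (n + n) + 2*n² = 2*n + 2*n²)
1/(C(47, 24) + h(18*3²)) = 1/(11 + 2*(18*3²)*(1 + 18*3²)) = 1/(11 + 2*(18*9)*(1 + 18*9)) = 1/(11 + 2*162*(1 + 162)) = 1/(11 + 2*162*163) = 1/(11 + 52812) = 1/52823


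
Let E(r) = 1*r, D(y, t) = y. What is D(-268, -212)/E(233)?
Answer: -268/233 ≈ -1.1502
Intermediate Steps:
E(r) = r
D(-268, -212)/E(233) = -268/233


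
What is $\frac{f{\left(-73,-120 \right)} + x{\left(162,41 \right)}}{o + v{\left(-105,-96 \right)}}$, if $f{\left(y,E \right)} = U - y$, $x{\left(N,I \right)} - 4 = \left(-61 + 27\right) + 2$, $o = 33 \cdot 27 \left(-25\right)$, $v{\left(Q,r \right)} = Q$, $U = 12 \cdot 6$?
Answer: $- \frac{39}{7460} \approx -0.0052279$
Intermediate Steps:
$U = 72$
$o = -22275$ ($o = 891 \left(-25\right) = -22275$)
$x{\left(N,I \right)} = -28$ ($x{\left(N,I \right)} = 4 + \left(\left(-61 + 27\right) + 2\right) = 4 + \left(-34 + 2\right) = 4 - 32 = -28$)
$f{\left(y,E \right)} = 72 - y$
$\frac{f{\left(-73,-120 \right)} + x{\left(162,41 \right)}}{o + v{\left(-105,-96 \right)}} = \frac{\left(72 - -73\right) - 28}{-22275 - 105} = \frac{\left(72 + 73\right) - 28}{-22380} = \left(145 - 28\right) \left(- \frac{1}{22380}\right) = 117 \left(- \frac{1}{22380}\right) = - \frac{39}{7460}$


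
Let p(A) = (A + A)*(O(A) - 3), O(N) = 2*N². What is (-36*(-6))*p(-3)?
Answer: -19440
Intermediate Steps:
p(A) = 2*A*(-3 + 2*A²) (p(A) = (A + A)*(2*A² - 3) = (2*A)*(-3 + 2*A²) = 2*A*(-3 + 2*A²))
(-36*(-6))*p(-3) = (-36*(-6))*(-6*(-3) + 4*(-3)³) = 216*(18 + 4*(-27)) = 216*(18 - 108) = 216*(-90) = -19440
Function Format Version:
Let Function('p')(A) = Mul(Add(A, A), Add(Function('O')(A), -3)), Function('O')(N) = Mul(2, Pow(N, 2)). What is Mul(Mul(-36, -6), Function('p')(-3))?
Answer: -19440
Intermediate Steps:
Function('p')(A) = Mul(2, A, Add(-3, Mul(2, Pow(A, 2)))) (Function('p')(A) = Mul(Add(A, A), Add(Mul(2, Pow(A, 2)), -3)) = Mul(Mul(2, A), Add(-3, Mul(2, Pow(A, 2)))) = Mul(2, A, Add(-3, Mul(2, Pow(A, 2)))))
Mul(Mul(-36, -6), Function('p')(-3)) = Mul(Mul(-36, -6), Add(Mul(-6, -3), Mul(4, Pow(-3, 3)))) = Mul(216, Add(18, Mul(4, -27))) = Mul(216, Add(18, -108)) = Mul(216, -90) = -19440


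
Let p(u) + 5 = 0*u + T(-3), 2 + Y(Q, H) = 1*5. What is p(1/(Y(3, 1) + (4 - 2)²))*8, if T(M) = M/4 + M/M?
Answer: -38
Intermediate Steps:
T(M) = 1 + M/4 (T(M) = M*(¼) + 1 = M/4 + 1 = 1 + M/4)
Y(Q, H) = 3 (Y(Q, H) = -2 + 1*5 = -2 + 5 = 3)
p(u) = -19/4 (p(u) = -5 + (0*u + (1 + (¼)*(-3))) = -5 + (0 + (1 - ¾)) = -5 + (0 + ¼) = -5 + ¼ = -19/4)
p(1/(Y(3, 1) + (4 - 2)²))*8 = -19/4*8 = -38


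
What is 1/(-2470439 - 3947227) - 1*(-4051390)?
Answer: 26000467855739/6417666 ≈ 4.0514e+6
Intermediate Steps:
1/(-2470439 - 3947227) - 1*(-4051390) = 1/(-6417666) + 4051390 = -1/6417666 + 4051390 = 26000467855739/6417666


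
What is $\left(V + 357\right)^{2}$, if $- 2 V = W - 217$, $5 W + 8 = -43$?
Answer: $\frac{5536609}{25} \approx 2.2146 \cdot 10^{5}$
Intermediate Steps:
$W = - \frac{51}{5}$ ($W = - \frac{8}{5} + \frac{1}{5} \left(-43\right) = - \frac{8}{5} - \frac{43}{5} = - \frac{51}{5} \approx -10.2$)
$V = \frac{568}{5}$ ($V = - \frac{- \frac{51}{5} - 217}{2} = \left(- \frac{1}{2}\right) \left(- \frac{1136}{5}\right) = \frac{568}{5} \approx 113.6$)
$\left(V + 357\right)^{2} = \left(\frac{568}{5} + 357\right)^{2} = \left(\frac{2353}{5}\right)^{2} = \frac{5536609}{25}$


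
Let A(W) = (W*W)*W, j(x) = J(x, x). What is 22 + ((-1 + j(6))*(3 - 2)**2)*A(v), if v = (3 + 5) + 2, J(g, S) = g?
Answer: 5022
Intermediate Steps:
v = 10 (v = 8 + 2 = 10)
j(x) = x
A(W) = W**3 (A(W) = W**2*W = W**3)
22 + ((-1 + j(6))*(3 - 2)**2)*A(v) = 22 + ((-1 + 6)*(3 - 2)**2)*10**3 = 22 + (5*1**2)*1000 = 22 + (5*1)*1000 = 22 + 5*1000 = 22 + 5000 = 5022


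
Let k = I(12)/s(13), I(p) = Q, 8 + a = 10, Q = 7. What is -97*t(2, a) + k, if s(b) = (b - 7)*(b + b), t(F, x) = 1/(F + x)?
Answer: -944/39 ≈ -24.205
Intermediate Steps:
a = 2 (a = -8 + 10 = 2)
I(p) = 7
s(b) = 2*b*(-7 + b) (s(b) = (-7 + b)*(2*b) = 2*b*(-7 + b))
k = 7/156 (k = 7/((2*13*(-7 + 13))) = 7/((2*13*6)) = 7/156 ≈ 0.044872)
-97*t(2, a) + k = -97/(2 + 2) + 7/156 = -97/4 + 7/156 = -944/39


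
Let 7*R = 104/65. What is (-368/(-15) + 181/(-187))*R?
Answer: 75544/14025 ≈ 5.3864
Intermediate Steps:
R = 8/35 (R = (104/65)/7 = (104*(1/65))/7 = (⅐)*(8/5) = 8/35 ≈ 0.22857)
(-368/(-15) + 181/(-187))*R = (-368/(-15) + 181/(-187))*(8/35) = (-368*(-1/15) + 181*(-1/187))*(8/35) = (368/15 - 181/187)*(8/35) = (66101/2805)*(8/35) = 75544/14025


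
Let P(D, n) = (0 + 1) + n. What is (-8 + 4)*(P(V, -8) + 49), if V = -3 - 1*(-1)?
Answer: -168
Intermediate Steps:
V = -2 (V = -3 + 1 = -2)
P(D, n) = 1 + n
(-8 + 4)*(P(V, -8) + 49) = (-8 + 4)*((1 - 8) + 49) = -4*(-7 + 49) = -4*42 = -168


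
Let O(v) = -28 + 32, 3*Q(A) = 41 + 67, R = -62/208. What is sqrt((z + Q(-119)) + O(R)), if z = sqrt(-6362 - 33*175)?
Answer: sqrt(40 + I*sqrt(12137)) ≈ 8.8658 + 6.2131*I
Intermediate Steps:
R = -31/104 (R = -62*1/208 = -31/104 ≈ -0.29808)
Q(A) = 36 (Q(A) = (41 + 67)/3 = (1/3)*108 = 36)
z = I*sqrt(12137) (z = sqrt(-6362 - 5775) = sqrt(-12137) = I*sqrt(12137) ≈ 110.17*I)
O(v) = 4
sqrt((z + Q(-119)) + O(R)) = sqrt((I*sqrt(12137) + 36) + 4) = sqrt((36 + I*sqrt(12137)) + 4) = sqrt(40 + I*sqrt(12137))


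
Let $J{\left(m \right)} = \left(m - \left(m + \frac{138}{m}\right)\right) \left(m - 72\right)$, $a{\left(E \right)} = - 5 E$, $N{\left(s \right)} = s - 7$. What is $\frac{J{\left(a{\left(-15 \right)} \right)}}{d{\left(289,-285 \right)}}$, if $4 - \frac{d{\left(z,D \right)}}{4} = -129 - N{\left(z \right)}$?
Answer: $- \frac{69}{20750} \approx -0.0033253$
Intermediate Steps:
$N{\left(s \right)} = -7 + s$
$d{\left(z,D \right)} = 504 + 4 z$ ($d{\left(z,D \right)} = 16 - 4 \left(-129 - \left(-7 + z\right)\right) = 16 - 4 \left(-122 - z\right) = 16 + \left(488 + 4 z\right) = 504 + 4 z$)
$J{\left(m \right)} = - \frac{138 \left(-72 + m\right)}{m}$ ($J{\left(m \right)} = \left(m - \left(m + \frac{138}{m}\right)\right) \left(-72 + m\right) = - \frac{138}{m} \left(-72 + m\right) = - \frac{138 \left(-72 + m\right)}{m}$)
$\frac{J{\left(a{\left(-15 \right)} \right)}}{d{\left(289,-285 \right)}} = \frac{-138 + \frac{9936}{\left(-5\right) \left(-15\right)}}{504 + 4 \cdot 289} = \frac{-138 + \frac{9936}{75}}{504 + 1156} = \frac{-138 + 9936 \cdot \frac{1}{75}}{1660} = \left(-138 + \frac{3312}{25}\right) \frac{1}{1660} = \left(- \frac{138}{25}\right) \frac{1}{1660} = - \frac{69}{20750}$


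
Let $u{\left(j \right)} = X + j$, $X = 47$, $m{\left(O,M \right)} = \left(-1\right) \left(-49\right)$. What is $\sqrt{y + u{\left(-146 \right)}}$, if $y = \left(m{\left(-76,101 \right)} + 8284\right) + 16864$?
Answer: $\sqrt{25098} \approx 158.42$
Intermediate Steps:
$m{\left(O,M \right)} = 49$
$u{\left(j \right)} = 47 + j$
$y = 25197$ ($y = \left(49 + 8284\right) + 16864 = 8333 + 16864 = 25197$)
$\sqrt{y + u{\left(-146 \right)}} = \sqrt{25197 + \left(47 - 146\right)} = \sqrt{25197 - 99} = \sqrt{25098}$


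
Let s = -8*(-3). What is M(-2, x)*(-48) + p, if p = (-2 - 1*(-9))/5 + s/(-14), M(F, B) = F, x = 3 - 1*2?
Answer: 3349/35 ≈ 95.686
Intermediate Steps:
x = 1 (x = 3 - 2 = 1)
s = 24
p = -11/35 (p = (-2 - 1*(-9))/5 + 24/(-14) = (-2 + 9)*(⅕) + 24*(-1/14) = 7*(⅕) - 12/7 = 7/5 - 12/7 = -11/35 ≈ -0.31429)
M(-2, x)*(-48) + p = -2*(-48) - 11/35 = 96 - 11/35 = 3349/35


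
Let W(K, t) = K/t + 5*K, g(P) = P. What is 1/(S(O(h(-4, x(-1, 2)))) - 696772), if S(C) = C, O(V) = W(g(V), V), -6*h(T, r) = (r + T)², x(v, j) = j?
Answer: -3/2090323 ≈ -1.4352e-6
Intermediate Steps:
W(K, t) = 5*K + K/t
h(T, r) = -(T + r)²/6 (h(T, r) = -(r + T)²/6 = -(T + r)²/6)
O(V) = 1 + 5*V (O(V) = 5*V + V/V = 5*V + 1 = 1 + 5*V)
1/(S(O(h(-4, x(-1, 2)))) - 696772) = 1/((1 + 5*(-(-4 + 2)²/6)) - 696772) = 1/((1 + 5*(-⅙*(-2)²)) - 696772) = 1/((1 + 5*(-⅙*4)) - 696772) = 1/((1 + 5*(-⅔)) - 696772) = 1/((1 - 10/3) - 696772) = 1/(-7/3 - 696772) = 1/(-2090323/3) = -3/2090323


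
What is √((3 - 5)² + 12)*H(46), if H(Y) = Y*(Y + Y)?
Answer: 16928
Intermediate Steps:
H(Y) = 2*Y² (H(Y) = Y*(2*Y) = 2*Y²)
√((3 - 5)² + 12)*H(46) = √((3 - 5)² + 12)*(2*46²) = √((-2)² + 12)*(2*2116) = √(4 + 12)*4232 = √16*4232 = 4*4232 = 16928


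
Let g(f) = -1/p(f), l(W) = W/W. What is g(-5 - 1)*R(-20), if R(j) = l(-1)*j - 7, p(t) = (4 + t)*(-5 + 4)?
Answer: 27/2 ≈ 13.500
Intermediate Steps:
p(t) = -4 - t (p(t) = (4 + t)*(-1) = -4 - t)
l(W) = 1
g(f) = -1/(-4 - f)
R(j) = -7 + j (R(j) = 1*j - 7 = j - 7 = -7 + j)
g(-5 - 1)*R(-20) = (-7 - 20)/(4 + (-5 - 1)) = -27/(4 - 6) = -27/(-2) = -1/2*(-27) = 27/2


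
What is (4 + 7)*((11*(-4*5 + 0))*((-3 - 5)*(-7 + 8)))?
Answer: 19360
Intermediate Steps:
(4 + 7)*((11*(-4*5 + 0))*((-3 - 5)*(-7 + 8))) = 11*((11*(-20 + 0))*(-8*1)) = 11*((11*(-20))*(-8)) = 11*(-220*(-8)) = 11*1760 = 19360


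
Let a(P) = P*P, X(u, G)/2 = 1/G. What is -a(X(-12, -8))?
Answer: -1/16 ≈ -0.062500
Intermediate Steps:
X(u, G) = 2/G
a(P) = P**2
-a(X(-12, -8)) = -(2/(-8))**2 = -(2*(-1/8))**2 = -(-1/4)**2 = -1*1/16 = -1/16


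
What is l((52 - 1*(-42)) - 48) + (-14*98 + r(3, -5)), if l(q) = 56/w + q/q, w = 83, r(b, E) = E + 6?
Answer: -113654/83 ≈ -1369.3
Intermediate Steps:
r(b, E) = 6 + E
l(q) = 139/83 (l(q) = 56/83 + q/q = 56*(1/83) + 1 = 56/83 + 1 = 139/83)
l((52 - 1*(-42)) - 48) + (-14*98 + r(3, -5)) = 139/83 + (-14*98 + (6 - 5)) = 139/83 + (-1372 + 1) = 139/83 - 1371 = -113654/83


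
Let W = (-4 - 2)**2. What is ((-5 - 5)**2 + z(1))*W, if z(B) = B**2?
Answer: 3636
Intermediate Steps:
W = 36 (W = (-6)**2 = 36)
((-5 - 5)**2 + z(1))*W = ((-5 - 5)**2 + 1**2)*36 = ((-10)**2 + 1)*36 = (100 + 1)*36 = 101*36 = 3636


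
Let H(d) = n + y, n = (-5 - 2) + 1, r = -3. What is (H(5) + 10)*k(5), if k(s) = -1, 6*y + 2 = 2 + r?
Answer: -7/2 ≈ -3.5000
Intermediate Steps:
y = -½ (y = -⅓ + (2 - 3)/6 = -⅓ + (⅙)*(-1) = -⅓ - ⅙ = -½ ≈ -0.50000)
n = -6 (n = -7 + 1 = -6)
H(d) = -13/2 (H(d) = -6 - ½ = -13/2)
(H(5) + 10)*k(5) = (-13/2 + 10)*(-1) = (7/2)*(-1) = -7/2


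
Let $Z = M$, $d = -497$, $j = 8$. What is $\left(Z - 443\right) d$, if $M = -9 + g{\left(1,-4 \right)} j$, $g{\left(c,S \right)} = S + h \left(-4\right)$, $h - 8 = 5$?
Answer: $447300$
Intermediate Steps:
$h = 13$ ($h = 8 + 5 = 13$)
$g{\left(c,S \right)} = -52 + S$ ($g{\left(c,S \right)} = S + 13 \left(-4\right) = S - 52 = -52 + S$)
$M = -457$ ($M = -9 + \left(-52 - 4\right) 8 = -9 - 448 = -457$)
$Z = -457$
$\left(Z - 443\right) d = \left(-457 - 443\right) \left(-497\right) = \left(-900\right) \left(-497\right) = 447300$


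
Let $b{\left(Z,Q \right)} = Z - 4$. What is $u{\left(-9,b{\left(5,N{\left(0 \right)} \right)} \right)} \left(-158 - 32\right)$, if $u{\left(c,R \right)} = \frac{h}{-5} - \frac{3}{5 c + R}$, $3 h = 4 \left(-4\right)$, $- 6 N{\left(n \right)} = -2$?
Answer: $- \frac{14231}{66} \approx -215.62$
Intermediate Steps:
$N{\left(n \right)} = \frac{1}{3}$ ($N{\left(n \right)} = \left(- \frac{1}{6}\right) \left(-2\right) = \frac{1}{3}$)
$h = - \frac{16}{3}$ ($h = \frac{4 \left(-4\right)}{3} = \frac{1}{3} \left(-16\right) = - \frac{16}{3} \approx -5.3333$)
$b{\left(Z,Q \right)} = -4 + Z$ ($b{\left(Z,Q \right)} = Z - 4 = -4 + Z$)
$u{\left(c,R \right)} = \frac{16}{15} - \frac{3}{R + 5 c}$ ($u{\left(c,R \right)} = - \frac{16}{3 \left(-5\right)} - \frac{3}{5 c + R} = \left(- \frac{16}{3}\right) \left(- \frac{1}{5}\right) - \frac{3}{R + 5 c} = \frac{16}{15} - \frac{3}{R + 5 c}$)
$u{\left(-9,b{\left(5,N{\left(0 \right)} \right)} \right)} \left(-158 - 32\right) = \frac{-45 + 16 \left(-4 + 5\right) + 80 \left(-9\right)}{15 \left(\left(-4 + 5\right) + 5 \left(-9\right)\right)} \left(-158 - 32\right) = \frac{-45 + 16 \cdot 1 - 720}{15 \left(1 - 45\right)} \left(-190\right) = \frac{-45 + 16 - 720}{15 \left(-44\right)} \left(-190\right) = \frac{1}{15} \left(- \frac{1}{44}\right) \left(-749\right) \left(-190\right) = \frac{749}{660} \left(-190\right) = - \frac{14231}{66}$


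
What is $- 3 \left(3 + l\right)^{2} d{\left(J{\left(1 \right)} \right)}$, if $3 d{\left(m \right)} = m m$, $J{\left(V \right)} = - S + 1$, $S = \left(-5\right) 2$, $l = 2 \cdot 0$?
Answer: $-1089$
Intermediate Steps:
$l = 0$
$S = -10$
$J{\left(V \right)} = 11$ ($J{\left(V \right)} = \left(-1\right) \left(-10\right) + 1 = 10 + 1 = 11$)
$d{\left(m \right)} = \frac{m^{2}}{3}$ ($d{\left(m \right)} = \frac{m m}{3} = \frac{m^{2}}{3}$)
$- 3 \left(3 + l\right)^{2} d{\left(J{\left(1 \right)} \right)} = - 3 \left(3 + 0\right)^{2} \frac{11^{2}}{3} = - 3 \cdot 3^{2} \cdot \frac{1}{3} \cdot 121 = \left(-3\right) 9 \cdot \frac{121}{3} = \left(-27\right) \frac{121}{3} = -1089$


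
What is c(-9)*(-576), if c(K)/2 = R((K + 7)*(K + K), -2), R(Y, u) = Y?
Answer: -41472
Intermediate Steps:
c(K) = 4*K*(7 + K) (c(K) = 2*((K + 7)*(K + K)) = 2*((7 + K)*(2*K)) = 2*(2*K*(7 + K)) = 4*K*(7 + K))
c(-9)*(-576) = (4*(-9)*(7 - 9))*(-576) = (4*(-9)*(-2))*(-576) = 72*(-576) = -41472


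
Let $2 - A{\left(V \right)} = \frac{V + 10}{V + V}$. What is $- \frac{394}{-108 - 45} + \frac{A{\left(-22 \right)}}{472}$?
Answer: $\frac{2048555}{794376} \approx 2.5788$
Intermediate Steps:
$A{\left(V \right)} = 2 - \frac{10 + V}{2 V}$ ($A{\left(V \right)} = 2 - \frac{V + 10}{V + V} = 2 - \frac{10 + V}{2 V}$)
$- \frac{394}{-108 - 45} + \frac{A{\left(-22 \right)}}{472} = - \frac{394}{-108 - 45} + \frac{\frac{3}{2} - \frac{5}{-22}}{472} = - \frac{394}{-153} + \left(\frac{3}{2} - - \frac{5}{22}\right) \frac{1}{472} = \left(-394\right) \left(- \frac{1}{153}\right) + \left(\frac{3}{2} + \frac{5}{22}\right) \frac{1}{472} = \frac{394}{153} + \frac{19}{11} \cdot \frac{1}{472} = \frac{394}{153} + \frac{19}{5192} = \frac{2048555}{794376}$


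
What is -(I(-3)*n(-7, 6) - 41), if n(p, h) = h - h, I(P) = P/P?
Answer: 41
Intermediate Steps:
I(P) = 1
n(p, h) = 0
-(I(-3)*n(-7, 6) - 41) = -(1*0 - 41) = -(0 - 41) = -1*(-41) = 41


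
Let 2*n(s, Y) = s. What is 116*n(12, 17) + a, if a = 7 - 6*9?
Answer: 649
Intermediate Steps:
n(s, Y) = s/2
a = -47 (a = 7 - 54 = -47)
116*n(12, 17) + a = 116*((½)*12) - 47 = 116*6 - 47 = 696 - 47 = 649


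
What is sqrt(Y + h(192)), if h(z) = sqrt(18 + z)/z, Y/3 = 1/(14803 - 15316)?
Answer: sqrt(-1216 + 1083*sqrt(210))/456 ≈ 0.26387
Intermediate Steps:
Y = -1/171 (Y = 3/(14803 - 15316) = 3/(-513) = 3*(-1/513) = -1/171 ≈ -0.0058480)
h(z) = sqrt(18 + z)/z
sqrt(Y + h(192)) = sqrt(-1/171 + sqrt(18 + 192)/192) = sqrt(-1/171 + sqrt(210)/192)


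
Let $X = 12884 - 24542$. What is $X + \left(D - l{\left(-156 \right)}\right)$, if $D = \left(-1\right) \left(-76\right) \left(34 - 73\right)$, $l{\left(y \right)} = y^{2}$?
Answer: $-38958$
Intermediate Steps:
$D = -2964$ ($D = 76 \left(-39\right) = -2964$)
$X = -11658$ ($X = 12884 - 24542 = -11658$)
$X + \left(D - l{\left(-156 \right)}\right) = -11658 - 27300 = -38958$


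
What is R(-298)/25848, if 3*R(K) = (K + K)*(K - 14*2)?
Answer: 24287/9693 ≈ 2.5056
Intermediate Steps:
R(K) = 2*K*(-28 + K)/3 (R(K) = ((K + K)*(K - 14*2))/3 = ((2*K)*(K - 28))/3 = ((2*K)*(-28 + K))/3 = (2*K*(-28 + K))/3 = 2*K*(-28 + K)/3)
R(-298)/25848 = ((⅔)*(-298)*(-28 - 298))/25848 = ((⅔)*(-298)*(-326))*(1/25848) = (194296/3)*(1/25848) = 24287/9693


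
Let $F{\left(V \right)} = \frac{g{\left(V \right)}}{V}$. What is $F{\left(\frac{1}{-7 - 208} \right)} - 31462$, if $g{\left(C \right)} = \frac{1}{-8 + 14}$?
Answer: $- \frac{188987}{6} \approx -31498.0$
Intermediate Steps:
$g{\left(C \right)} = \frac{1}{6}$
$F{\left(V \right)} = \frac{1}{6 V}$
$F{\left(\frac{1}{-7 - 208} \right)} - 31462 = \frac{1}{6 \frac{1}{-7 - 208}} - 31462 = \frac{1}{6 \frac{1}{-215}} - 31462 = \frac{1}{6 \left(- \frac{1}{215}\right)} - 31462 = \frac{1}{6} \left(-215\right) - 31462 = - \frac{215}{6} - 31462 = - \frac{188987}{6}$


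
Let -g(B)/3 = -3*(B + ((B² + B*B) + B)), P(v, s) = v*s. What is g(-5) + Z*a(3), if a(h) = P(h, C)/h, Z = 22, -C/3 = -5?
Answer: 690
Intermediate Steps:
C = 15 (C = -3*(-5) = 15)
P(v, s) = s*v
g(B) = 18*B + 18*B² (g(B) = -(-9)*(B + ((B² + B*B) + B)) = -(-9)*(B + ((B² + B²) + B)) = -(-9)*(B + (2*B² + B)) = -(-9)*(B + (B + 2*B²)) = -(-9)*(2*B + 2*B²) = -3*(-6*B - 6*B²) = 18*B + 18*B²)
a(h) = 15 (a(h) = (15*h)/h = 15)
g(-5) + Z*a(3) = 18*(-5)*(1 - 5) + 22*15 = 18*(-5)*(-4) + 330 = 360 + 330 = 690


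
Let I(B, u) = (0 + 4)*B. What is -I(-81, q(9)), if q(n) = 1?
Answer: 324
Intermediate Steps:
I(B, u) = 4*B
-I(-81, q(9)) = -4*(-81) = -1*(-324) = 324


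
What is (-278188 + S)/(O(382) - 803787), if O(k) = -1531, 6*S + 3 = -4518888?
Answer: 2062673/1610636 ≈ 1.2807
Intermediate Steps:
S = -1506297/2 (S = -½ + (⅙)*(-4518888) = -½ - 753148 = -1506297/2 ≈ -7.5315e+5)
(-278188 + S)/(O(382) - 803787) = (-278188 - 1506297/2)/(-1531 - 803787) = -2062673/2/(-805318) = -2062673/2*(-1/805318) = 2062673/1610636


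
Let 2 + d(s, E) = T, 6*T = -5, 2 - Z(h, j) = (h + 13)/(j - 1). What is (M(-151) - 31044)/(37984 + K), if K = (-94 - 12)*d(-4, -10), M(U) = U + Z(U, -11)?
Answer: -187227/229706 ≈ -0.81507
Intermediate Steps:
Z(h, j) = 2 - (13 + h)/(-1 + j) (Z(h, j) = 2 - (h + 13)/(j - 1) = 2 - (13 + h)/(-1 + j))
T = -5/6 (T = (1/6)*(-5) = -5/6 ≈ -0.83333)
d(s, E) = -17/6 (d(s, E) = -2 - 5/6 = -17/6)
M(U) = 37/12 + 13*U/12 (M(U) = U + (-15 - U + 2*(-11))/(-1 - 11) = U + (-15 - U - 22)/(-12) = U - (-37 - U)/12 = U + (37/12 + U/12) = 37/12 + 13*U/12)
K = 901/3 (K = (-94 - 12)*(-17/6) = -106*(-17/6) = 901/3 ≈ 300.33)
(M(-151) - 31044)/(37984 + K) = ((37/12 + (13/12)*(-151)) - 31044)/(37984 + 901/3) = ((37/12 - 1963/12) - 31044)/(114853/3) = (-321/2 - 31044)*(3/114853) = -62409/2*3/114853 = -187227/229706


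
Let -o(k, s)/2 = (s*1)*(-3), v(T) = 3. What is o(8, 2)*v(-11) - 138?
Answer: -102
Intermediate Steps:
o(k, s) = 6*s (o(k, s) = -2*s*1*(-3) = -2*s*(-3) = -(-6)*s = 6*s)
o(8, 2)*v(-11) - 138 = (6*2)*3 - 138 = 12*3 - 138 = 36 - 138 = -102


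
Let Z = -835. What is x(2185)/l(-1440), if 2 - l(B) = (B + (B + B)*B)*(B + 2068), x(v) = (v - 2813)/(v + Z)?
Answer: 157/878693831325 ≈ 1.7867e-10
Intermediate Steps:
x(v) = (-2813 + v)/(-835 + v) (x(v) = (v - 2813)/(v - 835) = (-2813 + v)/(-835 + v))
l(B) = 2 - (2068 + B)*(B + 2*B²) (l(B) = 2 - (B + (B + B)*B)*(B + 2068) = 2 - (B + (2*B)*B)*(2068 + B) = 2 - (B + 2*B²)*(2068 + B) = 2 - (2068 + B)*(B + 2*B²))
x(2185)/l(-1440) = ((-2813 + 2185)/(-835 + 2185))/(2 - 4137*(-1440)² - 2068*(-1440) - 2*(-1440)³) = (-628/1350)/(2 - 4137*2073600 + 2977920 - 2*(-2985984000)) = ((1/1350)*(-628))/(2 - 8578483200 + 2977920 + 5971968000) = -314/675/(-2603537278) = -314/675*(-1/2603537278) = 157/878693831325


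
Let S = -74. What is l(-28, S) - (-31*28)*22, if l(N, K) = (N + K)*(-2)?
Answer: 19300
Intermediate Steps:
l(N, K) = -2*K - 2*N (l(N, K) = (K + N)*(-2) = -2*K - 2*N)
l(-28, S) - (-31*28)*22 = (-2*(-74) - 2*(-28)) - (-31*28)*22 = (148 + 56) - (-868)*22 = 204 - 1*(-19096) = 204 + 19096 = 19300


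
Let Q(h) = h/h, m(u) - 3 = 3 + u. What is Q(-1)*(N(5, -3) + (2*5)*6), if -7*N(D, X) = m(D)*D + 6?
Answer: 359/7 ≈ 51.286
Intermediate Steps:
m(u) = 6 + u (m(u) = 3 + (3 + u) = 6 + u)
N(D, X) = -6/7 - D*(6 + D)/7 (N(D, X) = -((6 + D)*D + 6)/7 = -(D*(6 + D) + 6)/7 = -(6 + D*(6 + D))/7 = -6/7 - D*(6 + D)/7)
Q(h) = 1
Q(-1)*(N(5, -3) + (2*5)*6) = 1*((-6/7 - 1/7*5*(6 + 5)) + (2*5)*6) = 1*((-6/7 - 1/7*5*11) + 10*6) = 1*((-6/7 - 55/7) + 60) = 1*(-61/7 + 60) = 1*(359/7) = 359/7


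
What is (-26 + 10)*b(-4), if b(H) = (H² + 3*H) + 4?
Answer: -128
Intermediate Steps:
b(H) = 4 + H² + 3*H
(-26 + 10)*b(-4) = (-26 + 10)*(4 + (-4)² + 3*(-4)) = -16*(4 + 16 - 12) = -16*8 = -128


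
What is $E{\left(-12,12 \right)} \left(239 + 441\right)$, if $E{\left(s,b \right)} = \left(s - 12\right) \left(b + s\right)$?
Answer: $0$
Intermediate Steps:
$E{\left(s,b \right)} = \left(-12 + s\right) \left(b + s\right)$
$E{\left(-12,12 \right)} \left(239 + 441\right) = \left(\left(-12\right)^{2} - 144 - -144 + 12 \left(-12\right)\right) \left(239 + 441\right) = \left(144 - 144 + 144 - 144\right) 680 = 0 \cdot 680 = 0$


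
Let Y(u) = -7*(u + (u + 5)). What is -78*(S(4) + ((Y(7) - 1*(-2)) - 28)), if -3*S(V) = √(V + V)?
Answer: 12402 + 52*√2 ≈ 12476.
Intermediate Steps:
Y(u) = -35 - 14*u (Y(u) = -7*(u + (5 + u)) = -7*(5 + 2*u) = -35 - 14*u)
S(V) = -√2*√V/3 (S(V) = -√(V + V)/3 = -√2*√V/3)
-78*(S(4) + ((Y(7) - 1*(-2)) - 28)) = -78*(-√2*√4/3 + (((-35 - 14*7) - 1*(-2)) - 28)) = -78*(-⅓*√2*2 + (((-35 - 98) + 2) - 28)) = -78*(-2*√2/3 + ((-133 + 2) - 28)) = -78*(-2*√2/3 + (-131 - 28)) = -78*(-2*√2/3 - 159) = -78*(-159 - 2*√2/3) = 12402 + 52*√2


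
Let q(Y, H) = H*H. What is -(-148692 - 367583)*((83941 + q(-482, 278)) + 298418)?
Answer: 237302189825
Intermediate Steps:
q(Y, H) = H²
-(-148692 - 367583)*((83941 + q(-482, 278)) + 298418) = -(-148692 - 367583)*((83941 + 278²) + 298418) = -(-516275)*((83941 + 77284) + 298418) = -(-516275)*(161225 + 298418) = -(-516275)*459643 = -1*(-237302189825) = 237302189825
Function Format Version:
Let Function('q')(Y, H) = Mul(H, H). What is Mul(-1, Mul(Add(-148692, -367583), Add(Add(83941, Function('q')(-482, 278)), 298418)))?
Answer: 237302189825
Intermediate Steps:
Function('q')(Y, H) = Pow(H, 2)
Mul(-1, Mul(Add(-148692, -367583), Add(Add(83941, Function('q')(-482, 278)), 298418))) = Mul(-1, Mul(Add(-148692, -367583), Add(Add(83941, Pow(278, 2)), 298418))) = Mul(-1, Mul(-516275, Add(Add(83941, 77284), 298418))) = Mul(-1, Mul(-516275, Add(161225, 298418))) = Mul(-1, Mul(-516275, 459643)) = Mul(-1, -237302189825) = 237302189825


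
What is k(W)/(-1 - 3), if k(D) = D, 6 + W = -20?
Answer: 13/2 ≈ 6.5000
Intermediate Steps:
W = -26 (W = -6 - 20 = -26)
k(W)/(-1 - 3) = -26/(-1 - 3) = -26/(-4) = -26*(-¼) = 13/2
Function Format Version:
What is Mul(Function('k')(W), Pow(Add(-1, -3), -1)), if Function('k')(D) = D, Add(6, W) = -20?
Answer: Rational(13, 2) ≈ 6.5000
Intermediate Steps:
W = -26 (W = Add(-6, -20) = -26)
Mul(Function('k')(W), Pow(Add(-1, -3), -1)) = Mul(-26, Pow(Add(-1, -3), -1)) = Mul(-26, Pow(-4, -1)) = Mul(-26, Rational(-1, 4)) = Rational(13, 2)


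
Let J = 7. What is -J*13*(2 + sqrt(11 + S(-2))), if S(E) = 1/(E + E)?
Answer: -182 - 91*sqrt(43)/2 ≈ -480.36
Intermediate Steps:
S(E) = 1/(2*E)
-J*13*(2 + sqrt(11 + S(-2))) = -7*13*(2 + sqrt(11 + (1/2)/(-2))) = -7*13*(2 + sqrt(11 + (1/2)*(-1/2))) = -7*13*(2 + sqrt(11 - 1/4)) = -7*13*(2 + sqrt(43/4)) = -7*13*(2 + sqrt(43)/2) = -7*(26 + 13*sqrt(43)/2) = -(182 + 91*sqrt(43)/2) = -182 - 91*sqrt(43)/2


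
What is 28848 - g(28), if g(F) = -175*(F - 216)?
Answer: -4052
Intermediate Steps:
g(F) = 37800 - 175*F (g(F) = -175*(-216 + F) = 37800 - 175*F)
28848 - g(28) = 28848 - (37800 - 175*28) = 28848 - (37800 - 4900) = 28848 - 1*32900 = 28848 - 32900 = -4052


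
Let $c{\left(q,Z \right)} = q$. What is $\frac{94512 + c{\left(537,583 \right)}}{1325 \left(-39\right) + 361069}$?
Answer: $\frac{95049}{309394} \approx 0.30721$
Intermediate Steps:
$\frac{94512 + c{\left(537,583 \right)}}{1325 \left(-39\right) + 361069} = \frac{94512 + 537}{1325 \left(-39\right) + 361069} = \frac{95049}{-51675 + 361069} = \frac{95049}{309394}$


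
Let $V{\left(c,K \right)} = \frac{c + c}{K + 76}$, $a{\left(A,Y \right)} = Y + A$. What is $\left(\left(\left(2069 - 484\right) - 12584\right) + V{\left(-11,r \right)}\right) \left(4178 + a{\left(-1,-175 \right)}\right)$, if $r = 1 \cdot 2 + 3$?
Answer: $- \frac{1188515294}{27} \approx -4.4019 \cdot 10^{7}$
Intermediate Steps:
$a{\left(A,Y \right)} = A + Y$
$r = 5$ ($r = 2 + 3 = 5$)
$V{\left(c,K \right)} = \frac{2 c}{76 + K}$
$\left(\left(\left(2069 - 484\right) - 12584\right) + V{\left(-11,r \right)}\right) \left(4178 + a{\left(-1,-175 \right)}\right) = \left(\left(\left(2069 - 484\right) - 12584\right) + 2 \left(-11\right) \frac{1}{76 + 5}\right) \left(4178 - 176\right) = \left(\left(1585 - 12584\right) + 2 \left(-11\right) \frac{1}{81}\right) \left(4178 - 176\right) = \left(-10999 + 2 \left(-11\right) \frac{1}{81}\right) 4002 = \left(-10999 - \frac{22}{81}\right) 4002 = \left(- \frac{890941}{81}\right) 4002 = - \frac{1188515294}{27}$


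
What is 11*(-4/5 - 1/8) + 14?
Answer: 153/40 ≈ 3.8250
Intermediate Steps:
11*(-4/5 - 1/8) + 14 = 11*(-4*⅕ - 1*⅛) + 14 = 11*(-⅘ - ⅛) + 14 = 11*(-37/40) + 14 = -407/40 + 14 = 153/40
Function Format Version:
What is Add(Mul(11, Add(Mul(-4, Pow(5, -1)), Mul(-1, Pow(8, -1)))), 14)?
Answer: Rational(153, 40) ≈ 3.8250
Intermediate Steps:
Add(Mul(11, Add(Mul(-4, Pow(5, -1)), Mul(-1, Pow(8, -1)))), 14) = Add(Mul(11, Add(Mul(-4, Rational(1, 5)), Mul(-1, Rational(1, 8)))), 14) = Add(Mul(11, Add(Rational(-4, 5), Rational(-1, 8))), 14) = Add(Mul(11, Rational(-37, 40)), 14) = Add(Rational(-407, 40), 14) = Rational(153, 40)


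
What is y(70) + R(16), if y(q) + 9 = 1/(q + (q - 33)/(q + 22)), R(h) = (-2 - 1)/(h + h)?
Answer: -1881863/207264 ≈ -9.0795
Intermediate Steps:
R(h) = -3/(2*h) (R(h) = -3*1/(2*h) = -3/(2*h))
y(q) = -9 + 1/(q + (-33 + q)/(22 + q)) (y(q) = -9 + 1/(q + (q - 33)/(q + 22)) = -9 + 1/(q + (-33 + q)/(22 + q)))
y(70) + R(16) = (319 - 206*70 - 9*70²)/(-33 + 70² + 23*70) - 3/2/16 = (319 - 14420 - 9*4900)/(-33 + 4900 + 1610) - 3/2*1/16 = (319 - 14420 - 44100)/6477 - 3/32 = (1/6477)*(-58201) - 3/32 = -58201/6477 - 3/32 = -1881863/207264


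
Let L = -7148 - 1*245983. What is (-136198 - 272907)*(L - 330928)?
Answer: 238941457195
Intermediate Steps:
L = -253131 (L = -7148 - 245983 = -253131)
(-136198 - 272907)*(L - 330928) = (-136198 - 272907)*(-253131 - 330928) = -409105*(-584059) = 238941457195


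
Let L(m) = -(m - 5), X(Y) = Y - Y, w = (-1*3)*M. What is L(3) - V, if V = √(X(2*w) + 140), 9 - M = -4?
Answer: 2 - 2*√35 ≈ -9.8322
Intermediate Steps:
M = 13 (M = 9 - 1*(-4) = 9 + 4 = 13)
w = -39 (w = -1*3*13 = -3*13 = -39)
X(Y) = 0
L(m) = 5 - m (L(m) = -(-5 + m) = 5 - m)
V = 2*√35 (V = √(0 + 140) = √140 = 2*√35 ≈ 11.832)
L(3) - V = (5 - 1*3) - 2*√35 = (5 - 3) - 2*√35 = 2 - 2*√35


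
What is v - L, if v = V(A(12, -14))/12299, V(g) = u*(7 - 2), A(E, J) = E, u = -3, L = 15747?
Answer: -193672368/12299 ≈ -15747.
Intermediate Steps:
V(g) = -15 (V(g) = -3*(7 - 2) = -3*5 = -15)
v = -15/12299 ≈ -0.0012196
v - L = -15/12299 - 1*15747 = -15/12299 - 15747 = -193672368/12299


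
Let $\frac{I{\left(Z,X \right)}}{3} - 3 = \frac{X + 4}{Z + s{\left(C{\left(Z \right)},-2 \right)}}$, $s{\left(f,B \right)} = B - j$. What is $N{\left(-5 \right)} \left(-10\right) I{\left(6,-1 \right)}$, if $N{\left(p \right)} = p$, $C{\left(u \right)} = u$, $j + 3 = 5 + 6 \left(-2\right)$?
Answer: $\frac{3375}{7} \approx 482.14$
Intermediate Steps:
$j = -10$ ($j = -3 + \left(5 + 6 \left(-2\right)\right) = -3 + \left(5 - 12\right) = -3 - 7 = -10$)
$s{\left(f,B \right)} = 10 + B$ ($s{\left(f,B \right)} = B - -10 = B + 10 = 10 + B$)
$I{\left(Z,X \right)} = 9 + \frac{3 \left(4 + X\right)}{8 + Z}$ ($I{\left(Z,X \right)} = 9 + 3 \frac{X + 4}{Z + \left(10 - 2\right)} = 9 + 3 \frac{4 + X}{Z + 8} = 9 + 3 \frac{4 + X}{8 + Z} = 9 + \frac{3 \left(4 + X\right)}{8 + Z}$)
$N{\left(-5 \right)} \left(-10\right) I{\left(6,-1 \right)} = \left(-5\right) \left(-10\right) \frac{3 \left(28 - 1 + 3 \cdot 6\right)}{8 + 6} = 50 \frac{3 \left(28 - 1 + 18\right)}{14} = 50 \cdot 3 \cdot \frac{1}{14} \cdot 45 = 50 \cdot \frac{135}{14} = \frac{3375}{7}$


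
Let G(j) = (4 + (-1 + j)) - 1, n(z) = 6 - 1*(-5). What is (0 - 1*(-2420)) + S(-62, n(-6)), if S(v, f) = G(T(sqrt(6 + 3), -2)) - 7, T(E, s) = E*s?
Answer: 2409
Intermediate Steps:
n(z) = 11 (n(z) = 6 + 5 = 11)
G(j) = 2 + j (G(j) = (3 + j) - 1 = 2 + j)
S(v, f) = -11 (S(v, f) = (2 + sqrt(6 + 3)*(-2)) - 7 = (2 + sqrt(9)*(-2)) - 7 = (2 + 3*(-2)) - 7 = (2 - 6) - 7 = -4 - 7 = -11)
(0 - 1*(-2420)) + S(-62, n(-6)) = (0 - 1*(-2420)) - 11 = (0 + 2420) - 11 = 2420 - 11 = 2409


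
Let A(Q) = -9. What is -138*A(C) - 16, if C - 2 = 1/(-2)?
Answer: 1226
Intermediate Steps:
C = 3/2 (C = 2 + 1/(-2) = 2 - 1/2 = 3/2 ≈ 1.5000)
-138*A(C) - 16 = -138*(-9) - 16 = 1242 - 16 = 1226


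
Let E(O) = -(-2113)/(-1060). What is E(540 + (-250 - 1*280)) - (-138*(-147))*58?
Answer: -1247185393/1060 ≈ -1.1766e+6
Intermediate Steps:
E(O) = -2113/1060 (E(O) = -(-2113)*(-1)/1060 = -1*2113/1060 = -2113/1060)
E(540 + (-250 - 1*280)) - (-138*(-147))*58 = -2113/1060 - (-138*(-147))*58 = -2113/1060 - 20286*58 = -2113/1060 - 1*1176588 = -2113/1060 - 1176588 = -1247185393/1060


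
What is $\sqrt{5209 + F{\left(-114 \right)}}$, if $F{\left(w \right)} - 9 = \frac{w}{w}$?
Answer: $\sqrt{5219} \approx 72.243$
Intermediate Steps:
$F{\left(w \right)} = 10$ ($F{\left(w \right)} = 9 + \frac{w}{w} = 9 + 1 = 10$)
$\sqrt{5209 + F{\left(-114 \right)}} = \sqrt{5209 + 10} = \sqrt{5219}$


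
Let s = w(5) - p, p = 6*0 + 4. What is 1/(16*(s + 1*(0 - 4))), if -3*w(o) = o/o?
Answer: -3/400 ≈ -0.0075000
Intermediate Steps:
w(o) = -⅓ (w(o) = -o/(3*o) = -⅓*1 = -⅓)
p = 4 (p = 0 + 4 = 4)
s = -13/3 (s = -⅓ - 1*4 = -⅓ - 4 = -13/3 ≈ -4.3333)
1/(16*(s + 1*(0 - 4))) = 1/(16*(-13/3 + 1*(0 - 4))) = 1/(16*(-13/3 + 1*(-4))) = 1/(16*(-13/3 - 4)) = 1/(16*(-25/3)) = 1/(-400/3) = -3/400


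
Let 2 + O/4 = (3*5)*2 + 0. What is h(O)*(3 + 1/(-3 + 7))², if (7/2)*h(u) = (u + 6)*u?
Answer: 39884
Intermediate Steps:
O = 112 (O = -8 + 4*((3*5)*2 + 0) = -8 + 4*(15*2 + 0) = -8 + 4*(30 + 0) = -8 + 4*30 = -8 + 120 = 112)
h(u) = 2*u*(6 + u)/7 (h(u) = 2*((u + 6)*u)/7 = 2*((6 + u)*u)/7 = 2*(u*(6 + u))/7 = 2*u*(6 + u)/7)
h(O)*(3 + 1/(-3 + 7))² = ((2/7)*112*(6 + 112))*(3 + 1/(-3 + 7))² = ((2/7)*112*118)*(3 + 1/4)² = 3776*(3 + ¼)² = 3776*(13/4)² = 3776*(169/16) = 39884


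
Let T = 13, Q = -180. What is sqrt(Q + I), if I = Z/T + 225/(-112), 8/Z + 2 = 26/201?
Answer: I*sqrt(53367323919)/17108 ≈ 13.503*I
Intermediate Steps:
Z = -201/47 (Z = 8/(-2 + 26/201) = 8/(-376/201) = 8*(-201/376) = -201/47 ≈ -4.2766)
I = -159987/68432 (I = -201/47/13 + 225/(-112) = -201/47*1/13 + 225*(-1/112) = -201/611 - 225/112 = -159987/68432 ≈ -2.3379)
sqrt(Q + I) = sqrt(-180 - 159987/68432) = sqrt(-12477747/68432) = I*sqrt(53367323919)/17108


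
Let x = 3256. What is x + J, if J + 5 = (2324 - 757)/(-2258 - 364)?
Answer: 8522555/2622 ≈ 3250.4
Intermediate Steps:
J = -14677/2622 (J = -5 + (2324 - 757)/(-2258 - 364) = -5 + 1567/(-2622) = -5 + 1567*(-1/2622) = -5 - 1567/2622 = -14677/2622 ≈ -5.5976)
x + J = 3256 - 14677/2622 = 8522555/2622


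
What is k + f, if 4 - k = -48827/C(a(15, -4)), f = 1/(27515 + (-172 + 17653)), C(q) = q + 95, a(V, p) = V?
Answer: 1108409021/2474780 ≈ 447.88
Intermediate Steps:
C(q) = 95 + q
f = 1/44996 (f = 1/(27515 + 17481) = 1/44996 ≈ 2.2224e-5)
k = 49267/110 (k = 4 - (-48827)/(95 + 15) = 4 - (-48827)/110 = 4 - 1*(-48827/110) = 4 + 48827/110 = 49267/110 ≈ 447.88)
k + f = 49267/110 + 1/44996 = 1108409021/2474780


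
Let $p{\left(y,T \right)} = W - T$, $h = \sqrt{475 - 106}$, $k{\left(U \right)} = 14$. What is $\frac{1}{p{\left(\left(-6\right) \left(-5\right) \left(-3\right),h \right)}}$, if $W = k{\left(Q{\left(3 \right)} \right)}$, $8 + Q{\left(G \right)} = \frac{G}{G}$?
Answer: $- \frac{14}{173} - \frac{3 \sqrt{41}}{173} \approx -0.19196$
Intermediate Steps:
$Q{\left(G \right)} = -7$ ($Q{\left(G \right)} = -8 + \frac{G}{G} = -8 + 1 = -7$)
$W = 14$
$h = 3 \sqrt{41}$ ($h = \sqrt{369} = 3 \sqrt{41} \approx 19.209$)
$p{\left(y,T \right)} = 14 - T$
$\frac{1}{p{\left(\left(-6\right) \left(-5\right) \left(-3\right),h \right)}} = \frac{1}{14 - 3 \sqrt{41}}$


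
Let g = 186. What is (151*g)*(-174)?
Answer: -4886964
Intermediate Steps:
(151*g)*(-174) = (151*186)*(-174) = 28086*(-174) = -4886964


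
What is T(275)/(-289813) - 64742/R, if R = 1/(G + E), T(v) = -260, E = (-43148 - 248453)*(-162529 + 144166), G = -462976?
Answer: -100461362860867372742/289813 ≈ -3.4664e+14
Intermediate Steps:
E = 5354669163 (E = -291601*(-18363) = 5354669163)
R = 1/5354206187 (R = 1/(-462976 + 5354669163) = 1/5354206187 ≈ 1.8677e-10)
T(275)/(-289813) - 64742/R = -260/(-289813) - 64742/1/5354206187 = -260*(-1/289813) - 64742*5354206187 = 260/289813 - 346642016958754 = -100461362860867372742/289813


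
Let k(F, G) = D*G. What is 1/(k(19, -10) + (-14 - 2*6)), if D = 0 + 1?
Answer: -1/36 ≈ -0.027778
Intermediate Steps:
D = 1
k(F, G) = G (k(F, G) = 1*G = G)
1/(k(19, -10) + (-14 - 2*6)) = 1/(-10 + (-14 - 2*6)) = 1/(-10 + (-14 - 12)) = 1/(-10 - 26) = 1/(-36) = -1/36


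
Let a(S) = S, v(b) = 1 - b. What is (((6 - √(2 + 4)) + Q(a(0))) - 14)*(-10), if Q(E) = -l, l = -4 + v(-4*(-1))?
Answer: 10 + 10*√6 ≈ 34.495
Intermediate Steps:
l = -7 (l = -4 + (1 - (-4)*(-1)) = -4 + (1 - 1*4) = -4 + (1 - 4) = -4 - 3 = -7)
Q(E) = 7 (Q(E) = -1*(-7) = 7)
(((6 - √(2 + 4)) + Q(a(0))) - 14)*(-10) = (((6 - √(2 + 4)) + 7) - 14)*(-10) = (((6 - √6) + 7) - 14)*(-10) = ((13 - √6) - 14)*(-10) = (-1 - √6)*(-10) = 10 + 10*√6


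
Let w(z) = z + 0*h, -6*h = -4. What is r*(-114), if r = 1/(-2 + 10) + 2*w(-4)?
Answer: 3591/4 ≈ 897.75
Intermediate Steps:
h = ⅔ (h = -⅙*(-4) = ⅔ ≈ 0.66667)
w(z) = z (w(z) = z + 0*(⅔) = z + 0 = z)
r = -63/8 (r = 1/(-2 + 10) + 2*(-4) = 1/8 - 8 = ⅛ - 8 = -63/8 ≈ -7.8750)
r*(-114) = -63/8*(-114) = 3591/4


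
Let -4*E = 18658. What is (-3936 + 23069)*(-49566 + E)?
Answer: -2075184313/2 ≈ -1.0376e+9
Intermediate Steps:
E = -9329/2 (E = -¼*18658 = -9329/2 ≈ -4664.5)
(-3936 + 23069)*(-49566 + E) = (-3936 + 23069)*(-49566 - 9329/2) = 19133*(-108461/2) = -2075184313/2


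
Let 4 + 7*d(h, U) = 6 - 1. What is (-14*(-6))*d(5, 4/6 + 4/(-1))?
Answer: 12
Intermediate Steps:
d(h, U) = ⅐ (d(h, U) = -4/7 + (6 - 1)/7 = -4/7 + (⅐)*5 = -4/7 + 5/7 = ⅐)
(-14*(-6))*d(5, 4/6 + 4/(-1)) = -14*(-6)*(⅐) = 84*(⅐) = 12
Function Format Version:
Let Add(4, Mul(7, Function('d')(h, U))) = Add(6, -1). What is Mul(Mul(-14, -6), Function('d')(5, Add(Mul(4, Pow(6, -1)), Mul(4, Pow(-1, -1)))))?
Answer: 12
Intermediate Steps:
Function('d')(h, U) = Rational(1, 7) (Function('d')(h, U) = Add(Rational(-4, 7), Mul(Rational(1, 7), Add(6, -1))) = Add(Rational(-4, 7), Mul(Rational(1, 7), 5)) = Add(Rational(-4, 7), Rational(5, 7)) = Rational(1, 7))
Mul(Mul(-14, -6), Function('d')(5, Add(Mul(4, Pow(6, -1)), Mul(4, Pow(-1, -1))))) = Mul(Mul(-14, -6), Rational(1, 7)) = Mul(84, Rational(1, 7)) = 12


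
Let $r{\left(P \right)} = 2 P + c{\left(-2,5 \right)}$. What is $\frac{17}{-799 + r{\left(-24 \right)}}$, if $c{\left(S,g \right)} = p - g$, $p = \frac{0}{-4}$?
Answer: $- \frac{17}{852} \approx -0.019953$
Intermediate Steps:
$p = 0$ ($p = 0 \left(- \frac{1}{4}\right) = 0$)
$c{\left(S,g \right)} = - g$ ($c{\left(S,g \right)} = 0 - g = - g$)
$r{\left(P \right)} = -5 + 2 P$ ($r{\left(P \right)} = 2 P - 5 = -5 + 2 P$)
$\frac{17}{-799 + r{\left(-24 \right)}} = \frac{17}{-799 + \left(-5 + 2 \left(-24\right)\right)} = \frac{17}{-799 - 53} = \frac{17}{-852} = 17 \left(- \frac{1}{852}\right) = - \frac{17}{852}$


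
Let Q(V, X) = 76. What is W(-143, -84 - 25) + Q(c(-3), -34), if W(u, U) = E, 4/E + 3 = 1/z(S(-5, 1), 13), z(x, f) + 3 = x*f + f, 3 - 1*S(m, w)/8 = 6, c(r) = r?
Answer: 67724/907 ≈ 74.668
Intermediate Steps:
S(m, w) = -24 (S(m, w) = 24 - 8*6 = 24 - 48 = -24)
z(x, f) = -3 + f + f*x (z(x, f) = -3 + (x*f + f) = -3 + (f*x + f) = -3 + (f + f*x) = -3 + f + f*x)
E = -1208/907 (E = 4/(-3 + 1/(-3 + 13 + 13*(-24))) = 4/(-3 + 1/(-3 + 13 - 312)) = 4/(-3 + 1/(-302)) = 4/(-3 - 1/302) = 4/(-907/302) = 4*(-302/907) = -1208/907 ≈ -1.3319)
W(u, U) = -1208/907
W(-143, -84 - 25) + Q(c(-3), -34) = -1208/907 + 76 = 67724/907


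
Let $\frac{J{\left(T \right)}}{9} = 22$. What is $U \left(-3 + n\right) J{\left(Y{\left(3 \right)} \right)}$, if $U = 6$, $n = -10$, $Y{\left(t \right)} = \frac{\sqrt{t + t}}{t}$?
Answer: $-15444$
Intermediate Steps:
$Y{\left(t \right)} = \frac{\sqrt{2}}{\sqrt{t}}$ ($Y{\left(t \right)} = \frac{\sqrt{2 t}}{t} = \frac{\sqrt{2} \sqrt{t}}{t} = \frac{\sqrt{2}}{\sqrt{t}}$)
$J{\left(T \right)} = 198$ ($J{\left(T \right)} = 9 \cdot 22 = 198$)
$U \left(-3 + n\right) J{\left(Y{\left(3 \right)} \right)} = 6 \left(-3 - 10\right) 198 = 6 \left(-13\right) 198 = \left(-78\right) 198 = -15444$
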